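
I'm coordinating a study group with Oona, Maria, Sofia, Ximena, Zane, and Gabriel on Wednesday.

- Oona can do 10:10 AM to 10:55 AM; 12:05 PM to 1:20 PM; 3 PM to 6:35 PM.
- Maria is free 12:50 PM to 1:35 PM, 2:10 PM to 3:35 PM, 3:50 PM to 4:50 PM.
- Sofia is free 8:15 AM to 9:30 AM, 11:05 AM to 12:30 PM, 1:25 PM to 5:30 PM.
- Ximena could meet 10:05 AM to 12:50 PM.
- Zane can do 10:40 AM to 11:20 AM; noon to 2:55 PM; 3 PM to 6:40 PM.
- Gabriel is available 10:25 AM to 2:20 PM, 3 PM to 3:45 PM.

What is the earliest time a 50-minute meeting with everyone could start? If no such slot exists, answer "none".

none

Oona ∩ Maria: 12:50-13:20, 15:00-15:35, 15:50-16:50.
Oona ∩ Maria ∩ Sofia: 15:00-15:35, 15:50-16:50.
Oona ∩ Maria ∩ Sofia ∩ Ximena: ∅.
Oona ∩ Maria ∩ Sofia ∩ Ximena ∩ Zane: ∅.
Oona ∩ Maria ∩ Sofia ∩ Ximena ∩ Zane ∩ Gabriel: ∅.
There is no time when everyone is free.
No common window is at least 50 minutes long.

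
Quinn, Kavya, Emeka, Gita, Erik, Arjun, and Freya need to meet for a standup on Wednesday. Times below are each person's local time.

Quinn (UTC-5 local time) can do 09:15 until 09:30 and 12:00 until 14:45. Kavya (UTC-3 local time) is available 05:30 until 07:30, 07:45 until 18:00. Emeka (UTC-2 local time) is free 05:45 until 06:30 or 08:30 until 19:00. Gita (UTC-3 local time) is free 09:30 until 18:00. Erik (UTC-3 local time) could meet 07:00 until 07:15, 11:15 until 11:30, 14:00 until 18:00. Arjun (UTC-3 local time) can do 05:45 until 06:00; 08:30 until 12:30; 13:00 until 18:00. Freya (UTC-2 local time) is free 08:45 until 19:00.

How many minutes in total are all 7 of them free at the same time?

180

Quinn in UTC: 14:15-14:30, 17:00-19:45 (add 5h to convert from UTC-5).
Kavya in UTC: 08:30-10:30, 10:45-21:00 (add 3h to convert from UTC-3).
Emeka in UTC: 07:45-08:30, 10:30-21:00 (add 2h to convert from UTC-2).
Gita in UTC: 12:30-21:00 (add 3h to convert from UTC-3).
Erik in UTC: 10:00-10:15, 14:15-14:30, 17:00-21:00 (add 3h to convert from UTC-3).
Arjun in UTC: 08:45-09:00, 11:30-15:30, 16:00-21:00 (add 3h to convert from UTC-3).
Freya in UTC: 10:45-21:00 (add 2h to convert from UTC-2).
Quinn ∩ Kavya: 14:15-14:30, 17:00-19:45.
Quinn ∩ Kavya ∩ Emeka: 14:15-14:30, 17:00-19:45.
Quinn ∩ Kavya ∩ Emeka ∩ Gita: 14:15-14:30, 17:00-19:45.
Quinn ∩ Kavya ∩ Emeka ∩ Gita ∩ Erik: 14:15-14:30, 17:00-19:45.
Quinn ∩ Kavya ∩ Emeka ∩ Gita ∩ Erik ∩ Arjun: 14:15-14:30, 17:00-19:45.
Quinn ∩ Kavya ∩ Emeka ∩ Gita ∩ Erik ∩ Arjun ∩ Freya: 14:15-14:30, 17:00-19:45.
Those are the intersection windows.
Summing the common windows: 15 + 165 = 180 minutes.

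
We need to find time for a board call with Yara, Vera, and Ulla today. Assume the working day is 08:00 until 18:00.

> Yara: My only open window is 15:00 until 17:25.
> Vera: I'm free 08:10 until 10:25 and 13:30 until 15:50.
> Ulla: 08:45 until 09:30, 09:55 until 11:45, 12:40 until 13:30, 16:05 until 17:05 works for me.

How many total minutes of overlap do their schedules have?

Yara ∩ Vera: 15:00-15:50.
Yara ∩ Vera ∩ Ulla: ∅.
There is no time when everyone is free.
There is no common window, so the total is 0 minutes.

0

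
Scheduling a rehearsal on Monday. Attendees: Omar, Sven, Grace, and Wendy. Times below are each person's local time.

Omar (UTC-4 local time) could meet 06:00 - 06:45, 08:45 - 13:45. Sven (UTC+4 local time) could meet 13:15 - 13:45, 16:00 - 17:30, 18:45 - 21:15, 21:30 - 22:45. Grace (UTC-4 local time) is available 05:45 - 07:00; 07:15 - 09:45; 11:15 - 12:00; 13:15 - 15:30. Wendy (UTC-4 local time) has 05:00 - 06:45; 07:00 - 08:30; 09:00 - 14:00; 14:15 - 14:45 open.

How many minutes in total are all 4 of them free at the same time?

Omar in UTC: 10:00-10:45, 12:45-17:45 (add 4h to convert from UTC-4).
Sven in UTC: 09:15-09:45, 12:00-13:30, 14:45-17:15, 17:30-18:45 (subtract 4h to convert from UTC+4).
Grace in UTC: 09:45-11:00, 11:15-13:45, 15:15-16:00, 17:15-19:30 (add 4h to convert from UTC-4).
Wendy in UTC: 09:00-10:45, 11:00-12:30, 13:00-18:00, 18:15-18:45 (add 4h to convert from UTC-4).
Omar ∩ Sven: 12:45-13:30, 14:45-17:15, 17:30-17:45.
Omar ∩ Sven ∩ Grace: 12:45-13:30, 15:15-16:00, 17:30-17:45.
Omar ∩ Sven ∩ Grace ∩ Wendy: 13:00-13:30, 15:15-16:00, 17:30-17:45.
Summing the common windows: 30 + 45 + 15 = 90 minutes.

90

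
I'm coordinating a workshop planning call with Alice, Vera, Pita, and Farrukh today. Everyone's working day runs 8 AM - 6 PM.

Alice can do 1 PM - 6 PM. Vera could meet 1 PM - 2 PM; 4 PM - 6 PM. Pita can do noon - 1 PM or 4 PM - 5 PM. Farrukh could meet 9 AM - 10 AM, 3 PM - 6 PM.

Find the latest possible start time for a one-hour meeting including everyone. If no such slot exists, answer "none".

16:00

Alice ∩ Vera: 13:00-14:00, 16:00-18:00.
Alice ∩ Vera ∩ Pita: 16:00-17:00.
Alice ∩ Vera ∩ Pita ∩ Farrukh: 16:00-17:00.
The last common window of at least 60 minutes is 16:00-17:00; a 60-minute meeting can start as late as 16:00 and still end by 17:00.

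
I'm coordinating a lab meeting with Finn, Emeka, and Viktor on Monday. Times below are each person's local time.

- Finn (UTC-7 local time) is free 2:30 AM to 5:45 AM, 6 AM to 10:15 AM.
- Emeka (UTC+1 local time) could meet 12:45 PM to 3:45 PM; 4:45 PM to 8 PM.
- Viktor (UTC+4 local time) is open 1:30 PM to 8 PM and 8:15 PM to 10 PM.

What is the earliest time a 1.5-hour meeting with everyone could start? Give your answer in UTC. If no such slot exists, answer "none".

13:00

Finn in UTC: 09:30-12:45, 13:00-17:15 (add 7h to convert from UTC-7).
Emeka in UTC: 11:45-14:45, 15:45-19:00 (subtract 1h to convert from UTC+1).
Viktor in UTC: 09:30-16:00, 16:15-18:00 (subtract 4h to convert from UTC+4).
Finn ∩ Emeka: 11:45-12:45, 13:00-14:45, 15:45-17:15.
Finn ∩ Emeka ∩ Viktor: 11:45-12:45, 13:00-14:45, 15:45-16:00, 16:15-17:15.
The first common window of at least 90 minutes is 13:00-14:45, so the earliest start is 13:00.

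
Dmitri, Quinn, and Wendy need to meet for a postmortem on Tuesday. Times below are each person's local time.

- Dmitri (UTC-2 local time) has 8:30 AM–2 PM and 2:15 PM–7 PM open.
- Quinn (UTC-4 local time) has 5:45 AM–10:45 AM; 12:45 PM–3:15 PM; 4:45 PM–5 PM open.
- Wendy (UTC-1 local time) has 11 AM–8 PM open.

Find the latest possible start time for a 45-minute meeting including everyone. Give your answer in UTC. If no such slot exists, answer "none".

18:30

Dmitri in UTC: 10:30-16:00, 16:15-21:00 (add 2h to convert from UTC-2).
Quinn in UTC: 09:45-14:45, 16:45-19:15, 20:45-21:00 (add 4h to convert from UTC-4).
Wendy in UTC: 12:00-21:00 (add 1h to convert from UTC-1).
Dmitri ∩ Quinn: 10:30-14:45, 16:45-19:15, 20:45-21:00.
Dmitri ∩ Quinn ∩ Wendy: 12:00-14:45, 16:45-19:15, 20:45-21:00.
The last common window of at least 45 minutes is 16:45-19:15; a 45-minute meeting can start as late as 18:30 and still end by 19:15.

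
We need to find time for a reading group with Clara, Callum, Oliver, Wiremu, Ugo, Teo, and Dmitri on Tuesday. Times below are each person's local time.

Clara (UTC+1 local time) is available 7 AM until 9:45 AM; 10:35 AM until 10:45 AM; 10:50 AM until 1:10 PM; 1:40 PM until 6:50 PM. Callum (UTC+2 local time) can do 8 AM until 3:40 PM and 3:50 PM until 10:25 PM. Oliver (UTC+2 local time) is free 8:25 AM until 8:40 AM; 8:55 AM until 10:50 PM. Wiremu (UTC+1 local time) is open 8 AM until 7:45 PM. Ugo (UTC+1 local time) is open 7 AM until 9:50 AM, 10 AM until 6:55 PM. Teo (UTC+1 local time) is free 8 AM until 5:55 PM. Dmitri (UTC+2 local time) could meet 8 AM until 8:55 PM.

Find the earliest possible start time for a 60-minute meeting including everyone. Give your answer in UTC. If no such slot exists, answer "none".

Clara in UTC: 06:00-08:45, 09:35-09:45, 09:50-12:10, 12:40-17:50 (subtract 1h to convert from UTC+1).
Callum in UTC: 06:00-13:40, 13:50-20:25 (subtract 2h to convert from UTC+2).
Oliver in UTC: 06:25-06:40, 06:55-20:50 (subtract 2h to convert from UTC+2).
Wiremu in UTC: 07:00-18:45 (subtract 1h to convert from UTC+1).
Ugo in UTC: 06:00-08:50, 09:00-17:55 (subtract 1h to convert from UTC+1).
Teo in UTC: 07:00-16:55 (subtract 1h to convert from UTC+1).
Dmitri in UTC: 06:00-18:55 (subtract 2h to convert from UTC+2).
Clara ∩ Callum: 06:00-08:45, 09:35-09:45, 09:50-12:10, 12:40-13:40, 13:50-17:50.
Clara ∩ Callum ∩ Oliver: 06:25-06:40, 06:55-08:45, 09:35-09:45, 09:50-12:10, 12:40-13:40, 13:50-17:50.
Clara ∩ Callum ∩ Oliver ∩ Wiremu: 07:00-08:45, 09:35-09:45, 09:50-12:10, 12:40-13:40, 13:50-17:50.
Clara ∩ Callum ∩ Oliver ∩ Wiremu ∩ Ugo: 07:00-08:45, 09:35-09:45, 09:50-12:10, 12:40-13:40, 13:50-17:50.
Clara ∩ Callum ∩ Oliver ∩ Wiremu ∩ Ugo ∩ Teo: 07:00-08:45, 09:35-09:45, 09:50-12:10, 12:40-13:40, 13:50-16:55.
Clara ∩ Callum ∩ Oliver ∩ Wiremu ∩ Ugo ∩ Teo ∩ Dmitri: 07:00-08:45, 09:35-09:45, 09:50-12:10, 12:40-13:40, 13:50-16:55.
Those are the intersection windows.
The first common window of at least 60 minutes is 07:00-08:45, so the earliest start is 07:00.

07:00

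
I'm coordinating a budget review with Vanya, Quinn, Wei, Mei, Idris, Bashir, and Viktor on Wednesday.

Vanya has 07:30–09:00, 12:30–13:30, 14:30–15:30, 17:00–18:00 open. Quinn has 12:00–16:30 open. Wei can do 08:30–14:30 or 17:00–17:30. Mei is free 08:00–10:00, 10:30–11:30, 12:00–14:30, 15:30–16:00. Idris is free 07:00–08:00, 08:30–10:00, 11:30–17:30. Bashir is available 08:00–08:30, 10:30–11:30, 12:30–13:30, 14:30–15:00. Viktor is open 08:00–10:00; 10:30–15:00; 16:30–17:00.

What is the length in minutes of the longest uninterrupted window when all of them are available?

Vanya ∩ Quinn: 12:30-13:30, 14:30-15:30.
Vanya ∩ Quinn ∩ Wei: 12:30-13:30.
Vanya ∩ Quinn ∩ Wei ∩ Mei: 12:30-13:30.
Vanya ∩ Quinn ∩ Wei ∩ Mei ∩ Idris: 12:30-13:30.
Vanya ∩ Quinn ∩ Wei ∩ Mei ∩ Idris ∩ Bashir: 12:30-13:30.
Vanya ∩ Quinn ∩ Wei ∩ Mei ∩ Idris ∩ Bashir ∩ Viktor: 12:30-13:30.
So the common availability across everyone is 12:30-13:30.
The longest is 12:30-13:30 at 60 minutes.

60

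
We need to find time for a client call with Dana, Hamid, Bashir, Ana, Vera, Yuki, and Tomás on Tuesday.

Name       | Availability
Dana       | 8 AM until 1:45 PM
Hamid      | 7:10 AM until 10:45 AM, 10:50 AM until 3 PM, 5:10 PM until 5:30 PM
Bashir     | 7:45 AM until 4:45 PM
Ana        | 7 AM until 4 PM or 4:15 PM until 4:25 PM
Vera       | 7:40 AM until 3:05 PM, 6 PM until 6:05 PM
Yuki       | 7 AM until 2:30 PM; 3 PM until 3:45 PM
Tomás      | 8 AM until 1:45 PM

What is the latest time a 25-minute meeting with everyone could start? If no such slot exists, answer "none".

13:20

Dana ∩ Hamid: 08:00-10:45, 10:50-13:45.
Dana ∩ Hamid ∩ Bashir: 08:00-10:45, 10:50-13:45.
Dana ∩ Hamid ∩ Bashir ∩ Ana: 08:00-10:45, 10:50-13:45.
Dana ∩ Hamid ∩ Bashir ∩ Ana ∩ Vera: 08:00-10:45, 10:50-13:45.
Dana ∩ Hamid ∩ Bashir ∩ Ana ∩ Vera ∩ Yuki: 08:00-10:45, 10:50-13:45.
Dana ∩ Hamid ∩ Bashir ∩ Ana ∩ Vera ∩ Yuki ∩ Tomás: 08:00-10:45, 10:50-13:45.
So the common availability across everyone is 08:00-10:45, 10:50-13:45.
The last common window of at least 25 minutes is 10:50-13:45; a 25-minute meeting can start as late as 13:20 and still end by 13:45.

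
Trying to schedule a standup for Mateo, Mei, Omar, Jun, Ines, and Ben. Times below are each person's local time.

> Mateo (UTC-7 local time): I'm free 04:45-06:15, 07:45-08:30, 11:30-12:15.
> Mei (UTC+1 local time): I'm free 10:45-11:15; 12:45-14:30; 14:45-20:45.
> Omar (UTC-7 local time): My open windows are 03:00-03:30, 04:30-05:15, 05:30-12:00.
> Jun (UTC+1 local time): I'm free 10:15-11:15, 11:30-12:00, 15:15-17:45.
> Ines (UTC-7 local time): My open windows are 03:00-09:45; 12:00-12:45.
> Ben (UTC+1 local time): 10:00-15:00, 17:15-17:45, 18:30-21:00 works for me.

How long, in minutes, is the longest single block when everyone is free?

0

Mateo in UTC: 11:45-13:15, 14:45-15:30, 18:30-19:15 (add 7h to convert from UTC-7).
Mei in UTC: 09:45-10:15, 11:45-13:30, 13:45-19:45 (subtract 1h to convert from UTC+1).
Omar in UTC: 10:00-10:30, 11:30-12:15, 12:30-19:00 (add 7h to convert from UTC-7).
Jun in UTC: 09:15-10:15, 10:30-11:00, 14:15-16:45 (subtract 1h to convert from UTC+1).
Ines in UTC: 10:00-16:45, 19:00-19:45 (add 7h to convert from UTC-7).
Ben in UTC: 09:00-14:00, 16:15-16:45, 17:30-20:00 (subtract 1h to convert from UTC+1).
Mateo ∩ Mei: 11:45-13:15, 14:45-15:30, 18:30-19:15.
Mateo ∩ Mei ∩ Omar: 11:45-12:15, 12:30-13:15, 14:45-15:30, 18:30-19:00.
Mateo ∩ Mei ∩ Omar ∩ Jun: 14:45-15:30.
Mateo ∩ Mei ∩ Omar ∩ Jun ∩ Ines: 14:45-15:30.
Mateo ∩ Mei ∩ Omar ∩ Jun ∩ Ines ∩ Ben: ∅.
There is no time when everyone is free.
No common window exists, so the longest block is 0 minutes.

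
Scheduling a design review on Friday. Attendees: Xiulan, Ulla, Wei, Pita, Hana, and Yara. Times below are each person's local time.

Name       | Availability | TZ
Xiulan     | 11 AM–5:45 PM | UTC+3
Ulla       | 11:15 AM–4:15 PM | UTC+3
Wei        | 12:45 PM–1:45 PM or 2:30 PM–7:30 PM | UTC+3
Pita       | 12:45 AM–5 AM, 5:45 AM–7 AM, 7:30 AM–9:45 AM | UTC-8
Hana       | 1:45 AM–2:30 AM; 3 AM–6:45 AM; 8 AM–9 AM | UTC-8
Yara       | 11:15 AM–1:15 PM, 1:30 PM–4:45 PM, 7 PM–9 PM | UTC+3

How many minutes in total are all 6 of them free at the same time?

Xiulan in UTC: 08:00-14:45 (subtract 3h to convert from UTC+3).
Ulla in UTC: 08:15-13:15 (subtract 3h to convert from UTC+3).
Wei in UTC: 09:45-10:45, 11:30-16:30 (subtract 3h to convert from UTC+3).
Pita in UTC: 08:45-13:00, 13:45-15:00, 15:30-17:45 (add 8h to convert from UTC-8).
Hana in UTC: 09:45-10:30, 11:00-14:45, 16:00-17:00 (add 8h to convert from UTC-8).
Yara in UTC: 08:15-10:15, 10:30-13:45, 16:00-18:00 (subtract 3h to convert from UTC+3).
Xiulan ∩ Ulla: 08:15-13:15.
Xiulan ∩ Ulla ∩ Wei: 09:45-10:45, 11:30-13:15.
Xiulan ∩ Ulla ∩ Wei ∩ Pita: 09:45-10:45, 11:30-13:00.
Xiulan ∩ Ulla ∩ Wei ∩ Pita ∩ Hana: 09:45-10:30, 11:30-13:00.
Xiulan ∩ Ulla ∩ Wei ∩ Pita ∩ Hana ∩ Yara: 09:45-10:15, 11:30-13:00.
Summing the common windows: 30 + 90 = 120 minutes.

120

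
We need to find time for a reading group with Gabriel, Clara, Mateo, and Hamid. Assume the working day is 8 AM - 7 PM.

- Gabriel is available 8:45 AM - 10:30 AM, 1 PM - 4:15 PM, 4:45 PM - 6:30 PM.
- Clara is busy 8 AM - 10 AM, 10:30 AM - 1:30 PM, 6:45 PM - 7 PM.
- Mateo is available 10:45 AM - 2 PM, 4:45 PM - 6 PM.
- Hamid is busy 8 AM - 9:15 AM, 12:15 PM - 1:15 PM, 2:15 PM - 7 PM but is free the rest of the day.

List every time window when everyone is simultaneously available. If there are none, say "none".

Gabriel free: 08:45-10:30, 13:00-16:15, 16:45-18:30.
Clara free: 10:00-10:30, 13:30-18:45 (invert busy blocks within the working day).
Mateo free: 10:45-14:00, 16:45-18:00.
Hamid free: 09:15-12:15, 13:15-14:15 (invert busy blocks within the working day).
Gabriel ∩ Clara: 10:00-10:30, 13:30-16:15, 16:45-18:30.
Gabriel ∩ Clara ∩ Mateo: 13:30-14:00, 16:45-18:00.
Gabriel ∩ Clara ∩ Mateo ∩ Hamid: 13:30-14:00.

13:30-14:00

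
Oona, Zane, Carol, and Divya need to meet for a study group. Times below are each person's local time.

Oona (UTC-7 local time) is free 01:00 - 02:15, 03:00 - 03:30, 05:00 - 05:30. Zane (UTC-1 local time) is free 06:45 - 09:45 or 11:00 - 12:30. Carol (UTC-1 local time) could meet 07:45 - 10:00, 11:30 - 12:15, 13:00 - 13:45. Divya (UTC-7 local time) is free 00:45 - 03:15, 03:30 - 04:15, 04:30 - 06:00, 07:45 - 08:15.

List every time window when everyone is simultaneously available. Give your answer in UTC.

08:45-09:15, 10:00-10:15

Oona in UTC: 08:00-09:15, 10:00-10:30, 12:00-12:30 (add 7h to convert from UTC-7).
Zane in UTC: 07:45-10:45, 12:00-13:30 (add 1h to convert from UTC-1).
Carol in UTC: 08:45-11:00, 12:30-13:15, 14:00-14:45 (add 1h to convert from UTC-1).
Divya in UTC: 07:45-10:15, 10:30-11:15, 11:30-13:00, 14:45-15:15 (add 7h to convert from UTC-7).
Oona ∩ Zane: 08:00-09:15, 10:00-10:30, 12:00-12:30.
Oona ∩ Zane ∩ Carol: 08:45-09:15, 10:00-10:30.
Oona ∩ Zane ∩ Carol ∩ Divya: 08:45-09:15, 10:00-10:15.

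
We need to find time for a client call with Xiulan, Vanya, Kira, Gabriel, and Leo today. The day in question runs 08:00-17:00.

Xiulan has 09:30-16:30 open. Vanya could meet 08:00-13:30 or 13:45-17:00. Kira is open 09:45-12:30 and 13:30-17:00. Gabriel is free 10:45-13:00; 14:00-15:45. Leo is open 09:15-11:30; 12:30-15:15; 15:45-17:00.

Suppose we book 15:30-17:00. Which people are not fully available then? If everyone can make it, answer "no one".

Xiulan: not fully free for 15:30-17:00. Vanya: free for 15:30-17:00. Kira: free for 15:30-17:00. Gabriel: not fully free for 15:30-17:00. Leo: not fully free for 15:30-17:00.

Gabriel, Leo, Xiulan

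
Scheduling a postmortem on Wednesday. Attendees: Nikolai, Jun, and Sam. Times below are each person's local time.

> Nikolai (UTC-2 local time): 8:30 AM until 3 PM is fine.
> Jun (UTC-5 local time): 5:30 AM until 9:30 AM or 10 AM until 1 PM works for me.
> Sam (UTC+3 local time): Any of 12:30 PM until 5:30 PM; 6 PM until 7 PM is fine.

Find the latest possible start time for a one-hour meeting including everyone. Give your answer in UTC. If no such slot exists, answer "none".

Nikolai in UTC: 10:30-17:00 (add 2h to convert from UTC-2).
Jun in UTC: 10:30-14:30, 15:00-18:00 (add 5h to convert from UTC-5).
Sam in UTC: 09:30-14:30, 15:00-16:00 (subtract 3h to convert from UTC+3).
Nikolai ∩ Jun: 10:30-14:30, 15:00-17:00.
Nikolai ∩ Jun ∩ Sam: 10:30-14:30, 15:00-16:00.
Those are the intersection windows.
The last common window of at least 60 minutes is 15:00-16:00; a 60-minute meeting can start as late as 15:00 and still end by 16:00.

15:00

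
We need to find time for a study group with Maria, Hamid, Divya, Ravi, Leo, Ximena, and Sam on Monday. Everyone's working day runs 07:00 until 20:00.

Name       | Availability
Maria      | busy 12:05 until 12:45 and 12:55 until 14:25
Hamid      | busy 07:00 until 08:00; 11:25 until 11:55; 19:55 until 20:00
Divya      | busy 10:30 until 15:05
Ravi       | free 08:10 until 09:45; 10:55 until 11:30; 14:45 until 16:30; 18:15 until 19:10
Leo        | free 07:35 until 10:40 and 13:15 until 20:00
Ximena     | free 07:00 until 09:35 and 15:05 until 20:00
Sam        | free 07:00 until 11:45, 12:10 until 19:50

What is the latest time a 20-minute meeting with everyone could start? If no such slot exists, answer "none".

18:50

Maria free: 07:00-12:05, 12:45-12:55, 14:25-20:00 (invert busy blocks within the working day).
Hamid free: 08:00-11:25, 11:55-19:55 (invert busy blocks within the working day).
Divya free: 07:00-10:30, 15:05-20:00 (invert busy blocks within the working day).
Ravi free: 08:10-09:45, 10:55-11:30, 14:45-16:30, 18:15-19:10.
Leo free: 07:35-10:40, 13:15-20:00.
Ximena free: 07:00-09:35, 15:05-20:00.
Sam free: 07:00-11:45, 12:10-19:50.
Maria ∩ Hamid: 08:00-11:25, 11:55-12:05, 12:45-12:55, 14:25-19:55.
Maria ∩ Hamid ∩ Divya: 08:00-10:30, 15:05-19:55.
Maria ∩ Hamid ∩ Divya ∩ Ravi: 08:10-09:45, 15:05-16:30, 18:15-19:10.
Maria ∩ Hamid ∩ Divya ∩ Ravi ∩ Leo: 08:10-09:45, 15:05-16:30, 18:15-19:10.
Maria ∩ Hamid ∩ Divya ∩ Ravi ∩ Leo ∩ Ximena: 08:10-09:35, 15:05-16:30, 18:15-19:10.
Maria ∩ Hamid ∩ Divya ∩ Ravi ∩ Leo ∩ Ximena ∩ Sam: 08:10-09:35, 15:05-16:30, 18:15-19:10.
The last common window of at least 20 minutes is 18:15-19:10; a 20-minute meeting can start as late as 18:50 and still end by 19:10.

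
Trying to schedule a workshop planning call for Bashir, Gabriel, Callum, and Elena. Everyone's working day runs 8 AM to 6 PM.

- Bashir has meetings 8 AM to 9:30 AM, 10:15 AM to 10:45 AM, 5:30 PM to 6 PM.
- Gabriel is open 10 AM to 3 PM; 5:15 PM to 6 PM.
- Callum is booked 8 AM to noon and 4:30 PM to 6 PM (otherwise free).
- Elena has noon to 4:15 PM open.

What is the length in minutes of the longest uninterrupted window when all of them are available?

Bashir free: 09:30-10:15, 10:45-17:30 (invert busy blocks within the working day).
Gabriel free: 10:00-15:00, 17:15-18:00.
Callum free: 12:00-16:30 (invert busy blocks within the working day).
Elena free: 12:00-16:15.
Bashir ∩ Gabriel: 10:00-10:15, 10:45-15:00, 17:15-17:30.
Bashir ∩ Gabriel ∩ Callum: 12:00-15:00.
Bashir ∩ Gabriel ∩ Callum ∩ Elena: 12:00-15:00.
The longest is 12:00-15:00 at 180 minutes.

180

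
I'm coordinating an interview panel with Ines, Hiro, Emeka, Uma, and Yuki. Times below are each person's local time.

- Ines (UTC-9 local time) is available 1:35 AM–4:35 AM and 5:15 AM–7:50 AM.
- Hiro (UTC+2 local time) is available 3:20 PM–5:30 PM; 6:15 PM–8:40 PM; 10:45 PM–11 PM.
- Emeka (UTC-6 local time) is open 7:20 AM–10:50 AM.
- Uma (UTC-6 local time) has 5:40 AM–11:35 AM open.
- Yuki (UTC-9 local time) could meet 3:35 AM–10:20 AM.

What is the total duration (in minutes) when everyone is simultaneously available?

Ines in UTC: 10:35-13:35, 14:15-16:50 (add 9h to convert from UTC-9).
Hiro in UTC: 13:20-15:30, 16:15-18:40, 20:45-21:00 (subtract 2h to convert from UTC+2).
Emeka in UTC: 13:20-16:50 (add 6h to convert from UTC-6).
Uma in UTC: 11:40-17:35 (add 6h to convert from UTC-6).
Yuki in UTC: 12:35-19:20 (add 9h to convert from UTC-9).
Ines ∩ Hiro: 13:20-13:35, 14:15-15:30, 16:15-16:50.
Ines ∩ Hiro ∩ Emeka: 13:20-13:35, 14:15-15:30, 16:15-16:50.
Ines ∩ Hiro ∩ Emeka ∩ Uma: 13:20-13:35, 14:15-15:30, 16:15-16:50.
Ines ∩ Hiro ∩ Emeka ∩ Uma ∩ Yuki: 13:20-13:35, 14:15-15:30, 16:15-16:50.
So the common availability across everyone is 13:20-13:35, 14:15-15:30, 16:15-16:50.
Summing the common windows: 15 + 75 + 35 = 125 minutes.

125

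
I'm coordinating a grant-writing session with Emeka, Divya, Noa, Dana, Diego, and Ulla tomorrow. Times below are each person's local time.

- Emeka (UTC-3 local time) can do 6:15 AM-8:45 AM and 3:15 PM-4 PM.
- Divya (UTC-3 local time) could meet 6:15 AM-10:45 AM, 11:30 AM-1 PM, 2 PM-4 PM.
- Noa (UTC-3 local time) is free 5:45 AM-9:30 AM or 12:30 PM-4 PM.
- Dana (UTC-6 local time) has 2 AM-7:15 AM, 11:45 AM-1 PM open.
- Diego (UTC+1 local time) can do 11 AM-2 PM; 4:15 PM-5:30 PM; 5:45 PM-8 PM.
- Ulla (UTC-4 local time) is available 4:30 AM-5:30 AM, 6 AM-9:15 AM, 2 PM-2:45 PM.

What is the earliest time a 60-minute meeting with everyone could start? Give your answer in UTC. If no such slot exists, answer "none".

Emeka in UTC: 09:15-11:45, 18:15-19:00 (add 3h to convert from UTC-3).
Divya in UTC: 09:15-13:45, 14:30-16:00, 17:00-19:00 (add 3h to convert from UTC-3).
Noa in UTC: 08:45-12:30, 15:30-19:00 (add 3h to convert from UTC-3).
Dana in UTC: 08:00-13:15, 17:45-19:00 (add 6h to convert from UTC-6).
Diego in UTC: 10:00-13:00, 15:15-16:30, 16:45-19:00 (subtract 1h to convert from UTC+1).
Ulla in UTC: 08:30-09:30, 10:00-13:15, 18:00-18:45 (add 4h to convert from UTC-4).
Emeka ∩ Divya: 09:15-11:45, 18:15-19:00.
Emeka ∩ Divya ∩ Noa: 09:15-11:45, 18:15-19:00.
Emeka ∩ Divya ∩ Noa ∩ Dana: 09:15-11:45, 18:15-19:00.
Emeka ∩ Divya ∩ Noa ∩ Dana ∩ Diego: 10:00-11:45, 18:15-19:00.
Emeka ∩ Divya ∩ Noa ∩ Dana ∩ Diego ∩ Ulla: 10:00-11:45, 18:15-18:45.
Those are the intersection windows.
The first common window of at least 60 minutes is 10:00-11:45, so the earliest start is 10:00.

10:00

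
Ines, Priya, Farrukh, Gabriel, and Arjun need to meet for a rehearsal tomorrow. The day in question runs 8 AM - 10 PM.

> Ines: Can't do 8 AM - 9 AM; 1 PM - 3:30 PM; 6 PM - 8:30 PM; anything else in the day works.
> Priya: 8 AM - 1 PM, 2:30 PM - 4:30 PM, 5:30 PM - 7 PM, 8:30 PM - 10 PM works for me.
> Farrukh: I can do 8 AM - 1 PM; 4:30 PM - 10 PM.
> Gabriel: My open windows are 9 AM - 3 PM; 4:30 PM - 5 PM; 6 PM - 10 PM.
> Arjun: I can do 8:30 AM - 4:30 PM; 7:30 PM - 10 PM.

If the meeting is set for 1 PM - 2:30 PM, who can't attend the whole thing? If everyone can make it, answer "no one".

Farrukh, Ines, Priya

Ines free: 09:00-13:00, 15:30-18:00, 20:30-22:00 (invert busy blocks within the working day).
Priya free: 08:00-13:00, 14:30-16:30, 17:30-19:00, 20:30-22:00.
Farrukh free: 08:00-13:00, 16:30-22:00.
Gabriel free: 09:00-15:00, 16:30-17:00, 18:00-22:00.
Arjun free: 08:30-16:30, 19:30-22:00.
Ines: not fully free for 13:00-14:30. Priya: not fully free for 13:00-14:30. Farrukh: not fully free for 13:00-14:30. Gabriel: free for 13:00-14:30. Arjun: free for 13:00-14:30.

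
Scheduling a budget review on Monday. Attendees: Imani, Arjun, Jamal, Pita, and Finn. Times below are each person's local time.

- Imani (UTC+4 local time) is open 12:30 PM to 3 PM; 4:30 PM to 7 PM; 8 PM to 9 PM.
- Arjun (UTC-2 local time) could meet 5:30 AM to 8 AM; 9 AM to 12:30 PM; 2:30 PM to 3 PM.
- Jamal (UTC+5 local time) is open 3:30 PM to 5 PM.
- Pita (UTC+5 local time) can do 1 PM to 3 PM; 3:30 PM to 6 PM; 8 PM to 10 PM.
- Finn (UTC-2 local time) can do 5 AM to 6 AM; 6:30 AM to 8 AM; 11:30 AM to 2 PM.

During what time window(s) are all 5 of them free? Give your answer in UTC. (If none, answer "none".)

Imani in UTC: 08:30-11:00, 12:30-15:00, 16:00-17:00 (subtract 4h to convert from UTC+4).
Arjun in UTC: 07:30-10:00, 11:00-14:30, 16:30-17:00 (add 2h to convert from UTC-2).
Jamal in UTC: 10:30-12:00 (subtract 5h to convert from UTC+5).
Pita in UTC: 08:00-10:00, 10:30-13:00, 15:00-17:00 (subtract 5h to convert from UTC+5).
Finn in UTC: 07:00-08:00, 08:30-10:00, 13:30-16:00 (add 2h to convert from UTC-2).
Imani ∩ Arjun: 08:30-10:00, 12:30-14:30, 16:30-17:00.
Imani ∩ Arjun ∩ Jamal: ∅.
Imani ∩ Arjun ∩ Jamal ∩ Pita: ∅.
Imani ∩ Arjun ∩ Jamal ∩ Pita ∩ Finn: ∅.
There is no time when everyone is free.

none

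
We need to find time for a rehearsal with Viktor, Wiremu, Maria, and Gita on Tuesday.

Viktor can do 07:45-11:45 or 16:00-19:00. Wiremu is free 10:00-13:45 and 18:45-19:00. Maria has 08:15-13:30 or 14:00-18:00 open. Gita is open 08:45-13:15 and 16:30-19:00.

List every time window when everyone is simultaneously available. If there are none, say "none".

10:00-11:45

Viktor ∩ Wiremu: 10:00-11:45, 18:45-19:00.
Viktor ∩ Wiremu ∩ Maria: 10:00-11:45.
Viktor ∩ Wiremu ∩ Maria ∩ Gita: 10:00-11:45.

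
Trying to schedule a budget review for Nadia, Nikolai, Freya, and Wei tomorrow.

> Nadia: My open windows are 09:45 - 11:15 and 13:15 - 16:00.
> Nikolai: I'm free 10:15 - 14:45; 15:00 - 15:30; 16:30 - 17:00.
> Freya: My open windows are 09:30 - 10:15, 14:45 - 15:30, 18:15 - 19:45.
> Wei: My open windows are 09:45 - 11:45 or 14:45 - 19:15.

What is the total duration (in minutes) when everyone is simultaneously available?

Nadia ∩ Nikolai: 10:15-11:15, 13:15-14:45, 15:00-15:30.
Nadia ∩ Nikolai ∩ Freya: 15:00-15:30.
Nadia ∩ Nikolai ∩ Freya ∩ Wei: 15:00-15:30.
So the common availability across everyone is 15:00-15:30.
That's a single block of 30 minutes.

30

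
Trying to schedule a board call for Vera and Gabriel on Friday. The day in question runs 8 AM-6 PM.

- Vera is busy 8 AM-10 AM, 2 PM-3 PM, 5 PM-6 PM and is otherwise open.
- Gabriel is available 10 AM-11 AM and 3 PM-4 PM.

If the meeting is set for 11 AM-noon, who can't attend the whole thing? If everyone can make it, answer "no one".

Vera free: 10:00-14:00, 15:00-17:00 (invert busy blocks within the working day).
Gabriel free: 10:00-11:00, 15:00-16:00.
Vera: free for 11:00-12:00. Gabriel: not fully free for 11:00-12:00.

Gabriel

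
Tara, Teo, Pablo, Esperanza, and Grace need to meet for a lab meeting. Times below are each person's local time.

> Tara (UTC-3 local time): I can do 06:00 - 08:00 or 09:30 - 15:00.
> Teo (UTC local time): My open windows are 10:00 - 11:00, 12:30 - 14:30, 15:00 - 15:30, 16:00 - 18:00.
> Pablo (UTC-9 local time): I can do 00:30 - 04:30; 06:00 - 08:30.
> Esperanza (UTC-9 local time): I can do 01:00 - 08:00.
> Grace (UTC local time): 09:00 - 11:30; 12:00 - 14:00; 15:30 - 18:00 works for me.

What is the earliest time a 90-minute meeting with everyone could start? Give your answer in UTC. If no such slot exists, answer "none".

Tara in UTC: 09:00-11:00, 12:30-18:00 (add 3h to convert from UTC-3).
Teo in UTC: 10:00-11:00, 12:30-14:30, 15:00-15:30, 16:00-18:00.
Pablo in UTC: 09:30-13:30, 15:00-17:30 (add 9h to convert from UTC-9).
Esperanza in UTC: 10:00-17:00 (add 9h to convert from UTC-9).
Grace in UTC: 09:00-11:30, 12:00-14:00, 15:30-18:00.
Tara ∩ Teo: 10:00-11:00, 12:30-14:30, 15:00-15:30, 16:00-18:00.
Tara ∩ Teo ∩ Pablo: 10:00-11:00, 12:30-13:30, 15:00-15:30, 16:00-17:30.
Tara ∩ Teo ∩ Pablo ∩ Esperanza: 10:00-11:00, 12:30-13:30, 15:00-15:30, 16:00-17:00.
Tara ∩ Teo ∩ Pablo ∩ Esperanza ∩ Grace: 10:00-11:00, 12:30-13:30, 16:00-17:00.
No common window is at least 90 minutes long.

none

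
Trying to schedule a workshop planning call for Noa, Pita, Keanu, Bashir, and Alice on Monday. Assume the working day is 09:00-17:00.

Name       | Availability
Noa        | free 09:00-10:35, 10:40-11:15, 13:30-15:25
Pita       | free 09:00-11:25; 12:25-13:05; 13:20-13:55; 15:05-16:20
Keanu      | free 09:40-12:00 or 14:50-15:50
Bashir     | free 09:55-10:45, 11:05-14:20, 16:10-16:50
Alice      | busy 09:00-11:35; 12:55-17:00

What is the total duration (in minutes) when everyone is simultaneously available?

Noa free: 09:00-10:35, 10:40-11:15, 13:30-15:25.
Pita free: 09:00-11:25, 12:25-13:05, 13:20-13:55, 15:05-16:20.
Keanu free: 09:40-12:00, 14:50-15:50.
Bashir free: 09:55-10:45, 11:05-14:20, 16:10-16:50.
Alice free: 11:35-12:55 (invert busy blocks within the working day).
Noa ∩ Pita: 09:00-10:35, 10:40-11:15, 13:30-13:55, 15:05-15:25.
Noa ∩ Pita ∩ Keanu: 09:40-10:35, 10:40-11:15, 15:05-15:25.
Noa ∩ Pita ∩ Keanu ∩ Bashir: 09:55-10:35, 10:40-10:45, 11:05-11:15.
Noa ∩ Pita ∩ Keanu ∩ Bashir ∩ Alice: ∅.
There is no time when everyone is free.
There is no common window, so the total is 0 minutes.

0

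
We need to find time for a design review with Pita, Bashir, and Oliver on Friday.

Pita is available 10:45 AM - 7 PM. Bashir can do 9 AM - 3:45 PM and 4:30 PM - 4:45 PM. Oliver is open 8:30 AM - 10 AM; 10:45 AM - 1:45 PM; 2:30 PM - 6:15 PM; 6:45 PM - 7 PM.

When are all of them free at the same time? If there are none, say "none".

10:45-13:45, 14:30-15:45, 16:30-16:45

Pita ∩ Bashir: 10:45-15:45, 16:30-16:45.
Pita ∩ Bashir ∩ Oliver: 10:45-13:45, 14:30-15:45, 16:30-16:45.
Those are the intersection windows.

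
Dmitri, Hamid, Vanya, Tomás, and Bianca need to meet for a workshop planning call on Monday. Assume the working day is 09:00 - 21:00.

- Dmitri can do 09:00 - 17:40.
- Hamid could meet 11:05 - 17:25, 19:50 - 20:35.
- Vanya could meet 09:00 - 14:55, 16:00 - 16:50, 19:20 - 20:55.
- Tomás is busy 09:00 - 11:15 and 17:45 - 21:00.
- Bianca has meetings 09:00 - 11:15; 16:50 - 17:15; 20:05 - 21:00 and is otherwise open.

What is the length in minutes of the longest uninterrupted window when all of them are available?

Dmitri free: 09:00-17:40.
Hamid free: 11:05-17:25, 19:50-20:35.
Vanya free: 09:00-14:55, 16:00-16:50, 19:20-20:55.
Tomás free: 11:15-17:45 (invert busy blocks within the working day).
Bianca free: 11:15-16:50, 17:15-20:05 (invert busy blocks within the working day).
Dmitri ∩ Hamid: 11:05-17:25.
Dmitri ∩ Hamid ∩ Vanya: 11:05-14:55, 16:00-16:50.
Dmitri ∩ Hamid ∩ Vanya ∩ Tomás: 11:15-14:55, 16:00-16:50.
Dmitri ∩ Hamid ∩ Vanya ∩ Tomás ∩ Bianca: 11:15-14:55, 16:00-16:50.
So the common availability across everyone is 11:15-14:55, 16:00-16:50.
The longest is 11:15-14:55 at 220 minutes.

220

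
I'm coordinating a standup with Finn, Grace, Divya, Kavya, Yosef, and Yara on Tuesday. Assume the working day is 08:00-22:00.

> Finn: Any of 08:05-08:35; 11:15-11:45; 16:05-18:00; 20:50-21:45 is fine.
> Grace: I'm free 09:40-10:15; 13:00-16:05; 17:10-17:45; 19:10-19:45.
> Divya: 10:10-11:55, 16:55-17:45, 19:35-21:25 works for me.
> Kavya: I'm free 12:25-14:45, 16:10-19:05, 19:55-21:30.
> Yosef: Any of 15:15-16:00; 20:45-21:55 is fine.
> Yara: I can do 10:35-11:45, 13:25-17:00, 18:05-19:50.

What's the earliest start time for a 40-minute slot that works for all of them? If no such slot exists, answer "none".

none

Finn ∩ Grace: 17:10-17:45.
Finn ∩ Grace ∩ Divya: 17:10-17:45.
Finn ∩ Grace ∩ Divya ∩ Kavya: 17:10-17:45.
Finn ∩ Grace ∩ Divya ∩ Kavya ∩ Yosef: ∅.
Finn ∩ Grace ∩ Divya ∩ Kavya ∩ Yosef ∩ Yara: ∅.
There is no time when everyone is free.
No common window is at least 40 minutes long.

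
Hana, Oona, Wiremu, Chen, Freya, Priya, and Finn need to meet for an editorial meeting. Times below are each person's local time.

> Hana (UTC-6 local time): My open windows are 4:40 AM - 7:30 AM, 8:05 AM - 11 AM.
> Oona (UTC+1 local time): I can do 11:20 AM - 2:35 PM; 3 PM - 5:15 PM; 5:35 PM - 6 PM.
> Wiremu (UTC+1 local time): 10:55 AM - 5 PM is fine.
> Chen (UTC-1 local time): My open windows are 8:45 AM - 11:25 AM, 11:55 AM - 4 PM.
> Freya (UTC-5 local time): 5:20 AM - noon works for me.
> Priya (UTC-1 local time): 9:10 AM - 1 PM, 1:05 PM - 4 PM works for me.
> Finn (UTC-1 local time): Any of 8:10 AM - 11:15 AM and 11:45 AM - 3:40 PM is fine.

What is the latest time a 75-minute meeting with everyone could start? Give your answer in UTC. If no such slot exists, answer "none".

Hana in UTC: 10:40-13:30, 14:05-17:00 (add 6h to convert from UTC-6).
Oona in UTC: 10:20-13:35, 14:00-16:15, 16:35-17:00 (subtract 1h to convert from UTC+1).
Wiremu in UTC: 09:55-16:00 (subtract 1h to convert from UTC+1).
Chen in UTC: 09:45-12:25, 12:55-17:00 (add 1h to convert from UTC-1).
Freya in UTC: 10:20-17:00 (add 5h to convert from UTC-5).
Priya in UTC: 10:10-14:00, 14:05-17:00 (add 1h to convert from UTC-1).
Finn in UTC: 09:10-12:15, 12:45-16:40 (add 1h to convert from UTC-1).
Hana ∩ Oona: 10:40-13:30, 14:05-16:15, 16:35-17:00.
Hana ∩ Oona ∩ Wiremu: 10:40-13:30, 14:05-16:00.
Hana ∩ Oona ∩ Wiremu ∩ Chen: 10:40-12:25, 12:55-13:30, 14:05-16:00.
Hana ∩ Oona ∩ Wiremu ∩ Chen ∩ Freya: 10:40-12:25, 12:55-13:30, 14:05-16:00.
Hana ∩ Oona ∩ Wiremu ∩ Chen ∩ Freya ∩ Priya: 10:40-12:25, 12:55-13:30, 14:05-16:00.
Hana ∩ Oona ∩ Wiremu ∩ Chen ∩ Freya ∩ Priya ∩ Finn: 10:40-12:15, 12:55-13:30, 14:05-16:00.
The last common window of at least 75 minutes is 14:05-16:00; a 75-minute meeting can start as late as 14:45 and still end by 16:00.

14:45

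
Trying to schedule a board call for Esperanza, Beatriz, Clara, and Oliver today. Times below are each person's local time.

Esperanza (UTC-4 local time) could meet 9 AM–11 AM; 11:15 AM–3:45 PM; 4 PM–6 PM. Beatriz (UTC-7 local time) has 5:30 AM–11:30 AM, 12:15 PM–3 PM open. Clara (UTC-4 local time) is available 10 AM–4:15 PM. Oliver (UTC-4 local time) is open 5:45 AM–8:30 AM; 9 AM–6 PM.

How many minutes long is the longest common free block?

Esperanza in UTC: 13:00-15:00, 15:15-19:45, 20:00-22:00 (add 4h to convert from UTC-4).
Beatriz in UTC: 12:30-18:30, 19:15-22:00 (add 7h to convert from UTC-7).
Clara in UTC: 14:00-20:15 (add 4h to convert from UTC-4).
Oliver in UTC: 09:45-12:30, 13:00-22:00 (add 4h to convert from UTC-4).
Esperanza ∩ Beatriz: 13:00-15:00, 15:15-18:30, 19:15-19:45, 20:00-22:00.
Esperanza ∩ Beatriz ∩ Clara: 14:00-15:00, 15:15-18:30, 19:15-19:45, 20:00-20:15.
Esperanza ∩ Beatriz ∩ Clara ∩ Oliver: 14:00-15:00, 15:15-18:30, 19:15-19:45, 20:00-20:15.
The longest is 15:15-18:30 at 195 minutes.

195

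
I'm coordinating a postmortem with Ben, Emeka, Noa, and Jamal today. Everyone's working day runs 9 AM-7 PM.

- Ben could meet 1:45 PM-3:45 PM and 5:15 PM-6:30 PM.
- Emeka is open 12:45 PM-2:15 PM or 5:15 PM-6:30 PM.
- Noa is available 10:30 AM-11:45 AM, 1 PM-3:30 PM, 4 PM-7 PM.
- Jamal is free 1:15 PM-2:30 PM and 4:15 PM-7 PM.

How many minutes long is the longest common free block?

75

Ben ∩ Emeka: 13:45-14:15, 17:15-18:30.
Ben ∩ Emeka ∩ Noa: 13:45-14:15, 17:15-18:30.
Ben ∩ Emeka ∩ Noa ∩ Jamal: 13:45-14:15, 17:15-18:30.
The longest is 17:15-18:30 at 75 minutes.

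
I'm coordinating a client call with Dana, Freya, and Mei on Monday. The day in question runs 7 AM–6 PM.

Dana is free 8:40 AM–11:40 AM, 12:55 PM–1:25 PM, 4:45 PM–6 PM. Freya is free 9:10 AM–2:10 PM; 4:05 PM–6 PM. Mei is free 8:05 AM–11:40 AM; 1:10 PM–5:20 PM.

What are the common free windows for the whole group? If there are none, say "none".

09:10-11:40, 13:10-13:25, 16:45-17:20

Dana ∩ Freya: 09:10-11:40, 12:55-13:25, 16:45-18:00.
Dana ∩ Freya ∩ Mei: 09:10-11:40, 13:10-13:25, 16:45-17:20.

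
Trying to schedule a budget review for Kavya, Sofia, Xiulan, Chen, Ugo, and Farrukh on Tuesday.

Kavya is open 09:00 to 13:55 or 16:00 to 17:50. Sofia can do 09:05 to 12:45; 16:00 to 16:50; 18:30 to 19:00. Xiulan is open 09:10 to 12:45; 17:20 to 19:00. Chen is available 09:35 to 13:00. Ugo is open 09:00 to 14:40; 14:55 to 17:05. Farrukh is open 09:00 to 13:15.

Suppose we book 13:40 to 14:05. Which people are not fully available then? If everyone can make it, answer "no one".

Kavya: not fully free for 13:40-14:05. Sofia: not fully free for 13:40-14:05. Xiulan: not fully free for 13:40-14:05. Chen: not fully free for 13:40-14:05. Ugo: free for 13:40-14:05. Farrukh: not fully free for 13:40-14:05.

Chen, Farrukh, Kavya, Sofia, Xiulan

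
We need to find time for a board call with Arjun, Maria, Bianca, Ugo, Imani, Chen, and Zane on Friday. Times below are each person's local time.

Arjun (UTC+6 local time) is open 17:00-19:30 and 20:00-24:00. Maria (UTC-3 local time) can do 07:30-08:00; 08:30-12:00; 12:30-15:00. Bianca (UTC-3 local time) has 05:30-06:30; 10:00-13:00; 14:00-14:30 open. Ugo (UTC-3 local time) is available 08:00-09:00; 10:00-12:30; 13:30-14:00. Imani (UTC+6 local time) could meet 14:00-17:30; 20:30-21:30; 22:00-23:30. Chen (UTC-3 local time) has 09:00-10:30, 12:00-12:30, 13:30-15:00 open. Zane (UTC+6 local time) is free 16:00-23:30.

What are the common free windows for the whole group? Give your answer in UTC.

Arjun in UTC: 11:00-13:30, 14:00-18:00 (subtract 6h to convert from UTC+6).
Maria in UTC: 10:30-11:00, 11:30-15:00, 15:30-18:00 (add 3h to convert from UTC-3).
Bianca in UTC: 08:30-09:30, 13:00-16:00, 17:00-17:30 (add 3h to convert from UTC-3).
Ugo in UTC: 11:00-12:00, 13:00-15:30, 16:30-17:00 (add 3h to convert from UTC-3).
Imani in UTC: 08:00-11:30, 14:30-15:30, 16:00-17:30 (subtract 6h to convert from UTC+6).
Chen in UTC: 12:00-13:30, 15:00-15:30, 16:30-18:00 (add 3h to convert from UTC-3).
Zane in UTC: 10:00-17:30 (subtract 6h to convert from UTC+6).
Arjun ∩ Maria: 11:30-13:30, 14:00-15:00, 15:30-18:00.
Arjun ∩ Maria ∩ Bianca: 13:00-13:30, 14:00-15:00, 15:30-16:00, 17:00-17:30.
Arjun ∩ Maria ∩ Bianca ∩ Ugo: 13:00-13:30, 14:00-15:00.
Arjun ∩ Maria ∩ Bianca ∩ Ugo ∩ Imani: 14:30-15:00.
Arjun ∩ Maria ∩ Bianca ∩ Ugo ∩ Imani ∩ Chen: ∅.
Arjun ∩ Maria ∩ Bianca ∩ Ugo ∩ Imani ∩ Chen ∩ Zane: ∅.
There is no time when everyone is free.

none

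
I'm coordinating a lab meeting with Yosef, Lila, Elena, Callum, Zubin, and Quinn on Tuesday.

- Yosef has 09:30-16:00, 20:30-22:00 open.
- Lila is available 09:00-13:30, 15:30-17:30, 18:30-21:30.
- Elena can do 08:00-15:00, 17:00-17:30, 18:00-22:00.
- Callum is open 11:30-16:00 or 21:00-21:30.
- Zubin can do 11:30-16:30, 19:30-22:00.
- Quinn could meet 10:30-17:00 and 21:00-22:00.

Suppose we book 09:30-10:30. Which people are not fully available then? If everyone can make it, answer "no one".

Callum, Quinn, Zubin

Yosef: free for 09:30-10:30. Lila: free for 09:30-10:30. Elena: free for 09:30-10:30. Callum: not fully free for 09:30-10:30. Zubin: not fully free for 09:30-10:30. Quinn: not fully free for 09:30-10:30.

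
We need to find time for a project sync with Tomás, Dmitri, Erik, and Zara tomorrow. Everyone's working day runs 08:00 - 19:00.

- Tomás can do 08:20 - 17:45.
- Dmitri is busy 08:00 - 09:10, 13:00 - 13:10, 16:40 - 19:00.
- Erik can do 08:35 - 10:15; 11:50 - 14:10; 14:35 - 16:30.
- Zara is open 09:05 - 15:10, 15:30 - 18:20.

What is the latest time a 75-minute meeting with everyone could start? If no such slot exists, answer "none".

none

Tomás free: 08:20-17:45.
Dmitri free: 09:10-13:00, 13:10-16:40 (invert busy blocks within the working day).
Erik free: 08:35-10:15, 11:50-14:10, 14:35-16:30.
Zara free: 09:05-15:10, 15:30-18:20.
Tomás ∩ Dmitri: 09:10-13:00, 13:10-16:40.
Tomás ∩ Dmitri ∩ Erik: 09:10-10:15, 11:50-13:00, 13:10-14:10, 14:35-16:30.
Tomás ∩ Dmitri ∩ Erik ∩ Zara: 09:10-10:15, 11:50-13:00, 13:10-14:10, 14:35-15:10, 15:30-16:30.
So the common availability across everyone is 09:10-10:15, 11:50-13:00, 13:10-14:10, 14:35-15:10, 15:30-16:30.
No common window is at least 75 minutes long.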